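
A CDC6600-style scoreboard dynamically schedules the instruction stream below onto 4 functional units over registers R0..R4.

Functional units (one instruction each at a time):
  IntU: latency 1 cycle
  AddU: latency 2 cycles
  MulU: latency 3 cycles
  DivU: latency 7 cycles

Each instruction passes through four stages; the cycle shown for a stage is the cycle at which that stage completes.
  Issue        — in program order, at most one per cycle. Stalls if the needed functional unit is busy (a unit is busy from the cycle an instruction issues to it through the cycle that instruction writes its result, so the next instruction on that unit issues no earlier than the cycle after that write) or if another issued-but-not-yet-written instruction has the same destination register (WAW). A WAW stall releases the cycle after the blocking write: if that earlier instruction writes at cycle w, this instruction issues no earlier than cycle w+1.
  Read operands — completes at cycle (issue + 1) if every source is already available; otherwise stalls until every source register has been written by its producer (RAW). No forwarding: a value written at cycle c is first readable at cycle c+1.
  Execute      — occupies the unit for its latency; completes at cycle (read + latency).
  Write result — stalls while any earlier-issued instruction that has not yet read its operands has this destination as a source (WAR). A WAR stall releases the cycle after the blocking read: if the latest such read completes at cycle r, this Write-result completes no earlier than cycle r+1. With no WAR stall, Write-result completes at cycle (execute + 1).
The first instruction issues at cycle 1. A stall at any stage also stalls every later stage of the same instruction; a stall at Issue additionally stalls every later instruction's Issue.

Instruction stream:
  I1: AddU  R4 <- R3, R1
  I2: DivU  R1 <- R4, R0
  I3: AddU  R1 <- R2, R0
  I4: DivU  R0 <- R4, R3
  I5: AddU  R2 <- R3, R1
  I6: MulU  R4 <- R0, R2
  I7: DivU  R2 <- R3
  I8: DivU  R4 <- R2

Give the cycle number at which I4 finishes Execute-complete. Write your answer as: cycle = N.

I1  is:1  ro:2  ex:4  wr:5
I2  is:2  ro:6  ex:13  wr:14  — RAW R4: wait I1 write@5
I3  is:15  ro:16  ex:18  wr:19  — WAW R1: wait I2 write@14
I4  is:16  ro:17  ex:24  wr:25
I5  is:20  ro:21  ex:23  wr:24  — struct: AddU busy until I3 writes@19
I6  is:21  ro:26  ex:29  wr:30  — RAW R0: wait I4 write@25
I7  is:26  ro:27  ex:34  wr:35  — struct: DivU busy until I4 writes@25
I8  is:36  ro:37  ex:44  wr:45  — struct: DivU busy until I7 writes@35

cycle = 24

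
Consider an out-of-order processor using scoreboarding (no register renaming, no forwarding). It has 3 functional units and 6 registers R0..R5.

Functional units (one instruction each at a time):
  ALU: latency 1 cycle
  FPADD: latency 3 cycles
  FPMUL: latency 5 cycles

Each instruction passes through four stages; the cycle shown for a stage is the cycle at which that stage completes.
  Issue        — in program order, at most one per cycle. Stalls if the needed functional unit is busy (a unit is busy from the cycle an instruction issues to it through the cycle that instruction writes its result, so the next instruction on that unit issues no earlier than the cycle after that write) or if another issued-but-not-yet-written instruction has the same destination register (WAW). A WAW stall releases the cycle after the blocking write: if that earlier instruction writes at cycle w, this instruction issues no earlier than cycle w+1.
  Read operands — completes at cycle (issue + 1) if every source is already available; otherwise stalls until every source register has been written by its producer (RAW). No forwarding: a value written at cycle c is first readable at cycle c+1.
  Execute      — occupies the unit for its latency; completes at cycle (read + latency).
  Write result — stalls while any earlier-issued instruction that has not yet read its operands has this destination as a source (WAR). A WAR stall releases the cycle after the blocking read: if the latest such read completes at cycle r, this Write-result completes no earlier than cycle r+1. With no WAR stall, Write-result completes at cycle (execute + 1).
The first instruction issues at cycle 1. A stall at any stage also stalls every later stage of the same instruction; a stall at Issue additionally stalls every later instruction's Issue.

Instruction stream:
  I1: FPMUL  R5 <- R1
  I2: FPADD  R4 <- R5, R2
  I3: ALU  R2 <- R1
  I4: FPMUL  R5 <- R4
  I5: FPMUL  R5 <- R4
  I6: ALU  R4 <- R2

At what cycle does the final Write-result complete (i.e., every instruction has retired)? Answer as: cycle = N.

cycle = 28

[1] issue I1 (FPMUL)
[2] I1 read-ops, issue I2 (FPADD)
[3] issue I3 (ALU)
[4] I3 read-ops
[5] I3 finished on ALU
[7] I1 finished on FPMUL
[8] I1→R5
[9] I2 read-ops, issue I4 (FPMUL)
[10] I3→R2
[12] I2 finished on FPADD
[13] I2→R4
[14] I4 read-ops
[19] I4 finished on FPMUL
[20] I4→R5
[21] issue I5 (FPMUL)
[22] I5 read-ops, issue I6 (ALU)
[23] I6 read-ops
[24] I6 finished on ALU
[25] I6→R4
[27] I5 finished on FPMUL
[28] I5→R5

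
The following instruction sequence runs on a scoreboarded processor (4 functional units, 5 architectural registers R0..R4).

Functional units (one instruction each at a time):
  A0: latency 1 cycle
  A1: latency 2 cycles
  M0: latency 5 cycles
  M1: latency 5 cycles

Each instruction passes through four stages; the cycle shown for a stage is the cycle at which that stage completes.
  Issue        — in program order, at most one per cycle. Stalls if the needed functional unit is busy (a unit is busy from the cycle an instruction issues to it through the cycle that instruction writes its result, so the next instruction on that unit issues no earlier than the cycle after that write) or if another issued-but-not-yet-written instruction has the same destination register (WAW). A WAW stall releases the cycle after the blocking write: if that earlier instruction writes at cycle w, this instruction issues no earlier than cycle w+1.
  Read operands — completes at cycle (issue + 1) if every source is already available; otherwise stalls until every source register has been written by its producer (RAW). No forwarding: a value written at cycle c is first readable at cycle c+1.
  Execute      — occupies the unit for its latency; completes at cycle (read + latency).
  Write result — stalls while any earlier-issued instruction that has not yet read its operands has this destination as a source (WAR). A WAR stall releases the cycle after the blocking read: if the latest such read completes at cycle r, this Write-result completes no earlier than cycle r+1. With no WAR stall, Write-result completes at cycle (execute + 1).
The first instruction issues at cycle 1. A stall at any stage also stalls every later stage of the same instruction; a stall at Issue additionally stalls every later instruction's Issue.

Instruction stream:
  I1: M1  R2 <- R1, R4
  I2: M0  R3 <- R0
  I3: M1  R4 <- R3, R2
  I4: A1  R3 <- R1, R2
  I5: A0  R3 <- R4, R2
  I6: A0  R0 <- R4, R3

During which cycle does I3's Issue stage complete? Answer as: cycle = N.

1) issue 1, read 2, done 7, write 8
2) issue 2, read 3, done 8, write 9
3) issue 9, read 10, done 15, write 16  <struct: M1 busy until I1 writes@8>
4) issue 10, read 11, done 13, write 14
5) issue 15, read 17, done 18, write 19  <WAW R3: wait I4 write@14 / RAW R4: wait I3 write@16>
6) issue 20, read 21, done 22, write 23  <struct: A0 busy until I5 writes@19>

cycle = 9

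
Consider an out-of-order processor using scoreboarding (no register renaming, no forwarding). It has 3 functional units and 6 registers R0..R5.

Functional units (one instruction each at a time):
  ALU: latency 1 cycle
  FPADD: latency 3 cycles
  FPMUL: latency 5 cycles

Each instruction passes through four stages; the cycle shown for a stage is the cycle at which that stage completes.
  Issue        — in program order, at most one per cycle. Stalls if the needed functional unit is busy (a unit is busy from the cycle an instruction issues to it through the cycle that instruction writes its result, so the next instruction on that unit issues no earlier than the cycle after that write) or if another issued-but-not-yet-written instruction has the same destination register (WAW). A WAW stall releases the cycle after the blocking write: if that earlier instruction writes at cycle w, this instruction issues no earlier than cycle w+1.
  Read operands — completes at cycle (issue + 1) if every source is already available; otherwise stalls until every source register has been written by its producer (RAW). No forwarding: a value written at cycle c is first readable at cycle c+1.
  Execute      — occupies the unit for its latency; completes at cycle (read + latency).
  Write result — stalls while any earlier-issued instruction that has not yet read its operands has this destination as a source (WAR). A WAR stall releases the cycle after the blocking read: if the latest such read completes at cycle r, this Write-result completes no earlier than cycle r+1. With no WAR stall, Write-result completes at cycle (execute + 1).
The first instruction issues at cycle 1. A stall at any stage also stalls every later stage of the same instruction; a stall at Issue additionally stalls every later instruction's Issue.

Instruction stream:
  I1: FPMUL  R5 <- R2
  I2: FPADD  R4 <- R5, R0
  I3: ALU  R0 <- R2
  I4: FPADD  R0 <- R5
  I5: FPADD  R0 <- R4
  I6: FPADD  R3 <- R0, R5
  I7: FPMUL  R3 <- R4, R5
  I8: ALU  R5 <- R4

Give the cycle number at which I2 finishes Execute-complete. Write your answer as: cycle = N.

cycle = 12

t=1  I1 dispatched to FPMUL
t=2  I1 operands ready, I2 dispatched to FPADD
t=3  I3 dispatched to ALU
t=4  I3 operands ready
t=5  I3 complete
t=7  I1 complete
t=8  R5←I1
t=9  I2 operands ready
t=10  R0←I3
t=12  I2 complete
t=13  R4←I2
t=14  I4 dispatched to FPADD
t=15  I4 operands ready
t=18  I4 complete
t=19  R0←I4
t=20  I5 dispatched to FPADD
t=21  I5 operands ready
t=24  I5 complete
t=25  R0←I5
t=26  I6 dispatched to FPADD
t=27  I6 operands ready
t=30  I6 complete
t=31  R3←I6
t=32  I7 dispatched to FPMUL
t=33  I7 operands ready, I8 dispatched to ALU
t=34  I8 operands ready
t=35  I8 complete
t=36  R5←I8
t=38  I7 complete
t=39  R3←I7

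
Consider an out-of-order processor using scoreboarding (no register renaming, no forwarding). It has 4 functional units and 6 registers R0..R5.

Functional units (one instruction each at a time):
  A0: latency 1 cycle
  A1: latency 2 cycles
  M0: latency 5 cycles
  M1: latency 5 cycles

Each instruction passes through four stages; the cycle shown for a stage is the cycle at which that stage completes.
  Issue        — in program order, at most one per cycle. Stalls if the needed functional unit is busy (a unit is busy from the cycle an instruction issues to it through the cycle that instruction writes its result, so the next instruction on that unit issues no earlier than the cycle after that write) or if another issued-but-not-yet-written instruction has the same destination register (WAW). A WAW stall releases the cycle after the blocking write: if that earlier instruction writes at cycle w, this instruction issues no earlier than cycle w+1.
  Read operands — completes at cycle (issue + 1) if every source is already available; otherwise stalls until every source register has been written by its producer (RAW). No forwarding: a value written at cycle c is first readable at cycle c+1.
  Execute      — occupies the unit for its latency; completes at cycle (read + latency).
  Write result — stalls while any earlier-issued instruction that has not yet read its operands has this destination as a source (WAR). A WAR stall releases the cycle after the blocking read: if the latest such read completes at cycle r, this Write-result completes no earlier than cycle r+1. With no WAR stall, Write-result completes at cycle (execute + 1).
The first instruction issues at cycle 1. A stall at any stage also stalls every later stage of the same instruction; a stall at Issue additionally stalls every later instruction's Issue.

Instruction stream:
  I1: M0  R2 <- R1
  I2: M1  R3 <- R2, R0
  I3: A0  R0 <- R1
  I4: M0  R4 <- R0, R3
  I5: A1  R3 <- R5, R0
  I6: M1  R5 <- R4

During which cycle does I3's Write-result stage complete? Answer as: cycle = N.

I1 -> (1, 2, 7, 8)
I2 -> (2, 9, 14, 15)  // RAW R2: wait I1 write@8
I3 -> (3, 4, 5, 10)  // WAR R0: wait I2 read@9
I4 -> (9, 16, 21, 22)  // struct: M0 busy until I1 writes@8, RAW R3: wait I2 write@15
I5 -> (16, 17, 19, 20)  // WAW R3: wait I2 write@15
I6 -> (17, 23, 28, 29)  // RAW R4: wait I4 write@22

cycle = 10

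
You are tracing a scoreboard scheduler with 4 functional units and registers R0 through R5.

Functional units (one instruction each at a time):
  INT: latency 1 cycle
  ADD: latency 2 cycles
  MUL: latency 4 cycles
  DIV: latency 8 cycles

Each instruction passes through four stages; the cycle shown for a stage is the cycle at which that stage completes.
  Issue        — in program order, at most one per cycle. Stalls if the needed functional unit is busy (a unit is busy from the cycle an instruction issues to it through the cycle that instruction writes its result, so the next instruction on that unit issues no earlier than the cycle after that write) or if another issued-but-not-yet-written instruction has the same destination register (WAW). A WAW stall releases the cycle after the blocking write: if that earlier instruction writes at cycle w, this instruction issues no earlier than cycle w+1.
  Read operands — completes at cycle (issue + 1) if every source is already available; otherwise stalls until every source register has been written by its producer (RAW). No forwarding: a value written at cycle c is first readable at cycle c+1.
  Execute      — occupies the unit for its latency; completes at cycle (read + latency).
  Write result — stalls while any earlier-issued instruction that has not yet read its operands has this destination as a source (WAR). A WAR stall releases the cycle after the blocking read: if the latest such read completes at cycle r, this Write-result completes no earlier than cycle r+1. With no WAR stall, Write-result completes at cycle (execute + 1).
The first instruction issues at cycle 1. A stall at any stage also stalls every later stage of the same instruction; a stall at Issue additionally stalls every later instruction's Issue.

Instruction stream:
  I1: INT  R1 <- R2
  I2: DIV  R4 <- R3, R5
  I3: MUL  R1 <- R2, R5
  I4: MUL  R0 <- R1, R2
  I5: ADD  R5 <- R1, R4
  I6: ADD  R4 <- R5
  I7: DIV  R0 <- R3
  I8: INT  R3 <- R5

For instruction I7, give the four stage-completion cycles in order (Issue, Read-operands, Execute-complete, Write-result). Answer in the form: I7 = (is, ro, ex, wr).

c1: I1→INT
c2: I1 RO; I2→DIV
c3: I1 EX; I2 RO
c4: I1 WR R1
c5: I3→MUL
c6: I3 RO
c10: I3 EX
c11: I2 EX; I3 WR R1
c12: I2 WR R4; I4→MUL
c13: I4 RO; I5→ADD
c14: I5 RO
c16: I5 EX
c17: I4 EX; I5 WR R5
c18: I4 WR R0; I6→ADD
c19: I6 RO; I7→DIV
c20: I7 RO; I8→INT
c21: I6 EX; I8 RO
c22: I6 WR R4; I8 EX
c23: I8 WR R3
c28: I7 EX
c29: I7 WR R0

I7 = (19, 20, 28, 29)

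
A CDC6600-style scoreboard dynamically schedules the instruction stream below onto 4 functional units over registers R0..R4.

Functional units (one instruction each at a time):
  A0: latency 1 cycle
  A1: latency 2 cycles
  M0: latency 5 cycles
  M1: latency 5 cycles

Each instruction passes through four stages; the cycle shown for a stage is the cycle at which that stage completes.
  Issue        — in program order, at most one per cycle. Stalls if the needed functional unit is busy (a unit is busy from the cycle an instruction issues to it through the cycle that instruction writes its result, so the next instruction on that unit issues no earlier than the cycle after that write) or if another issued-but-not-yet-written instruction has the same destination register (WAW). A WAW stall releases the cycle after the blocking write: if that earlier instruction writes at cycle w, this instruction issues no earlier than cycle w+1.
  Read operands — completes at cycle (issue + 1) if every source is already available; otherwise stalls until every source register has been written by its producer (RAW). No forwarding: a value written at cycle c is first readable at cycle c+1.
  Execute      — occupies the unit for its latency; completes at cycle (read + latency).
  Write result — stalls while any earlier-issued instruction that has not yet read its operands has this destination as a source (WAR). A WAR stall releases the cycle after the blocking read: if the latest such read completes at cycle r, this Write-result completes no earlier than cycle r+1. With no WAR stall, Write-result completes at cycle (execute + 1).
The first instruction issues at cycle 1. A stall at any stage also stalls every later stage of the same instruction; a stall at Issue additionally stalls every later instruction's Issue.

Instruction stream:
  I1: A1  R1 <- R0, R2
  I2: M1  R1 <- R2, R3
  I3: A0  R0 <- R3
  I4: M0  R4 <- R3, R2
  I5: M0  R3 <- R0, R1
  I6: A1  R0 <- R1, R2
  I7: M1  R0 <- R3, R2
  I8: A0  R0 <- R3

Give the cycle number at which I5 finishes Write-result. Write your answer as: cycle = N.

t=1  I1→A1
t=2  I1 RO
t=4  I1 EX
t=5  I1 WR R1
t=6  I2→M1
t=7  I2 RO, I3→A0
t=8  I3 RO, I4→M0
t=9  I3 EX, I4 RO
t=10  I3 WR R0
t=12  I2 EX
t=13  I2 WR R1
t=14  I4 EX
t=15  I4 WR R4
t=16  I5→M0
t=17  I5 RO, I6→A1
t=18  I6 RO
t=20  I6 EX
t=21  I6 WR R0
t=22  I5 EX, I7→M1
t=23  I5 WR R3
t=24  I7 RO
t=29  I7 EX
t=30  I7 WR R0
t=31  I8→A0
t=32  I8 RO
t=33  I8 EX
t=34  I8 WR R0

cycle = 23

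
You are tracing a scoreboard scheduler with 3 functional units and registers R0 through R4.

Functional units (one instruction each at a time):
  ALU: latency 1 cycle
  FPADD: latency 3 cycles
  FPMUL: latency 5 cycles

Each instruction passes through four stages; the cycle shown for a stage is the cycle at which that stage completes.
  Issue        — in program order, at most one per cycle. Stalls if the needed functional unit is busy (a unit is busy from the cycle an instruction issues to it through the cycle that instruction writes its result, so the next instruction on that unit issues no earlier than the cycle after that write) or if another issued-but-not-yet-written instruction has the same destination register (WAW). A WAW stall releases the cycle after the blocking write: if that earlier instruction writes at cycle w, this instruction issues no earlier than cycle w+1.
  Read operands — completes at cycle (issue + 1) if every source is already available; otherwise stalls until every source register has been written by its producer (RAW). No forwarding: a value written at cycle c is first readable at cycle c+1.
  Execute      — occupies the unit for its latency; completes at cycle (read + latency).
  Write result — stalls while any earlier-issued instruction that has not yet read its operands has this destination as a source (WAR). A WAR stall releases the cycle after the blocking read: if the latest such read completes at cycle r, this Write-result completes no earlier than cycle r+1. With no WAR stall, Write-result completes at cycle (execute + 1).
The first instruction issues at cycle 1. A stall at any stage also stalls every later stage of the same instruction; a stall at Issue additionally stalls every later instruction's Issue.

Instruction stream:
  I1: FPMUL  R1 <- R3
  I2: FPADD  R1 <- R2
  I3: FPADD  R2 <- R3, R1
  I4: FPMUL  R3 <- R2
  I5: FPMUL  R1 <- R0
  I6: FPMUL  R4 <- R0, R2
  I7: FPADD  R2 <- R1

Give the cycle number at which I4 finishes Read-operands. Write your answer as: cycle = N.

cycle = 21

c1: I1→FPMUL
c2: I1 RO
c7: I1 EX
c8: I1 WR R1
c9: I2→FPADD
c10: I2 RO
c13: I2 EX
c14: I2 WR R1
c15: I3→FPADD
c16: I3 RO | I4→FPMUL
c19: I3 EX
c20: I3 WR R2
c21: I4 RO
c26: I4 EX
c27: I4 WR R3
c28: I5→FPMUL
c29: I5 RO
c34: I5 EX
c35: I5 WR R1
c36: I6→FPMUL
c37: I6 RO | I7→FPADD
c38: I7 RO
c41: I7 EX
c42: I6 EX | I7 WR R2
c43: I6 WR R4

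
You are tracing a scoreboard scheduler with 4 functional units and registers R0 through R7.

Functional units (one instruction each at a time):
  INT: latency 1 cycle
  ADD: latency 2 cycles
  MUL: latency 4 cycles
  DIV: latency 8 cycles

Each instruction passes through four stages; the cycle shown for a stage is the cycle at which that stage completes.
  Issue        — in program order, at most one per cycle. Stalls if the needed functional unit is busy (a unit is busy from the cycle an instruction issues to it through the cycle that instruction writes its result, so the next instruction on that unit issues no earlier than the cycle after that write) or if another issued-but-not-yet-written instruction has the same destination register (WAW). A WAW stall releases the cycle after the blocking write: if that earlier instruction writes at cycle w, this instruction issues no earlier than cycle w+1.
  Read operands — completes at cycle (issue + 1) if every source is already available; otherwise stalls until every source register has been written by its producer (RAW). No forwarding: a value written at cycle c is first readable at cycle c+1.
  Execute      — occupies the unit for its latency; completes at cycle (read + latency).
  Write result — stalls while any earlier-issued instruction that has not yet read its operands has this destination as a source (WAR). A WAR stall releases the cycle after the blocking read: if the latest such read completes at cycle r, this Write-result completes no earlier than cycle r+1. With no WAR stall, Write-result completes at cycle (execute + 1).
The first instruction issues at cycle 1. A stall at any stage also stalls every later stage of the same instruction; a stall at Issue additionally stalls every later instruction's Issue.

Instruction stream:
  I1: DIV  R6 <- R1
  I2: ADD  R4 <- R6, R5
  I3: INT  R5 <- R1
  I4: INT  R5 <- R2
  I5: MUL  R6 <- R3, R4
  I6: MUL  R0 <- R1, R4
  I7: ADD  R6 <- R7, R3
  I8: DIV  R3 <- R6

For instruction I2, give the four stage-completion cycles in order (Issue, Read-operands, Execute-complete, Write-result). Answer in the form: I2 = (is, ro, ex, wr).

I1  is:1  ro:2  ex:10  wr:11
I2  is:2  ro:12  ex:14  wr:15  — RAW R6: wait I1 write@11
I3  is:3  ro:4  ex:5  wr:13  — WAR R5: wait I2 read@12
I4  is:14  ro:15  ex:16  wr:17  — struct: INT busy until I3 writes@13
I5  is:15  ro:16  ex:20  wr:21
I6  is:22  ro:23  ex:27  wr:28  — struct: MUL busy until I5 writes@21
I7  is:23  ro:24  ex:26  wr:27
I8  is:24  ro:28  ex:36  wr:37  — RAW R6: wait I7 write@27

I2 = (2, 12, 14, 15)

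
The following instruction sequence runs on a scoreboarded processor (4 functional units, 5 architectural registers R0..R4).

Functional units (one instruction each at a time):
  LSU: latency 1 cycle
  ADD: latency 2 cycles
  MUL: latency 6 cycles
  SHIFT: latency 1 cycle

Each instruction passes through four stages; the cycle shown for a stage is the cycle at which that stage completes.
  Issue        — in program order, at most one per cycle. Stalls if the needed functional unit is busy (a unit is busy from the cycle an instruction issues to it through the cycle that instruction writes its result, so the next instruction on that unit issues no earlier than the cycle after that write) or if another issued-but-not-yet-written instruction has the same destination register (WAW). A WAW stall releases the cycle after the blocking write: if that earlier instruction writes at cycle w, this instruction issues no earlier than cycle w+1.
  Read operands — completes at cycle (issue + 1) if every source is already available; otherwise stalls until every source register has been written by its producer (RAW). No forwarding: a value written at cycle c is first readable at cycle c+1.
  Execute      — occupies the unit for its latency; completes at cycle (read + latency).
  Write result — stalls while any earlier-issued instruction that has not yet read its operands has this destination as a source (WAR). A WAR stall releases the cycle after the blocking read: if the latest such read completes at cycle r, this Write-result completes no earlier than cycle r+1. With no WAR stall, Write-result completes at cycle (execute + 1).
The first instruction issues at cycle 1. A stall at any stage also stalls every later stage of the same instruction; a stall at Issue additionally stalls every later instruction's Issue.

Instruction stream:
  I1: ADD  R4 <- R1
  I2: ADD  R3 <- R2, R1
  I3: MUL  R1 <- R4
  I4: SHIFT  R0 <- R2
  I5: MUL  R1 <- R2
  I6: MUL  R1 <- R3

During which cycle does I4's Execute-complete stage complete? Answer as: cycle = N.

cycle = 10

1) issue 1, read 2, done 4, write 5
2) issue 6, read 7, done 9, write 10  <struct: ADD busy until I1 writes@5>
3) issue 7, read 8, done 14, write 15
4) issue 8, read 9, done 10, write 11
5) issue 16, read 17, done 23, write 24  <struct: MUL busy until I3 writes@15>
6) issue 25, read 26, done 32, write 33  <struct: MUL busy until I5 writes@24>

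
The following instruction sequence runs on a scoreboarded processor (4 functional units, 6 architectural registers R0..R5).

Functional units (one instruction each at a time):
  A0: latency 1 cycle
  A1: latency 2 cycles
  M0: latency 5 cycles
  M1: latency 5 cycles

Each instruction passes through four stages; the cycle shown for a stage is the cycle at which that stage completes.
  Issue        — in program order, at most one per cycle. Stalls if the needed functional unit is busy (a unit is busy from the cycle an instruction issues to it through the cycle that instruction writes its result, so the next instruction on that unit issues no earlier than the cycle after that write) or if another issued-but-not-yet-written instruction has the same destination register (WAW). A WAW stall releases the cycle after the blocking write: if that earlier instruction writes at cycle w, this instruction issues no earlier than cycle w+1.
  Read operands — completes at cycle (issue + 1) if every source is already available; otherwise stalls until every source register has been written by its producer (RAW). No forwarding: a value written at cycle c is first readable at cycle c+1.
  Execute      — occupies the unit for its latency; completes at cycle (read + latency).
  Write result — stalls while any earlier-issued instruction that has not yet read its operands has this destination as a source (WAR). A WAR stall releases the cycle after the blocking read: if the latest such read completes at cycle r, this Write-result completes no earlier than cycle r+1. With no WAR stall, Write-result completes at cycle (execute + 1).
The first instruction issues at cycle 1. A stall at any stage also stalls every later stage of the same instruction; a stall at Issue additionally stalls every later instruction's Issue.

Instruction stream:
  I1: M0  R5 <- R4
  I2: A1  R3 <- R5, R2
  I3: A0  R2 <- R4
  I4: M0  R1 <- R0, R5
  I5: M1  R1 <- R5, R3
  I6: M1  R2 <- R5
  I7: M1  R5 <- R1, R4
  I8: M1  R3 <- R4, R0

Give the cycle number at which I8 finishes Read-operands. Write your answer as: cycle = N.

cycle = 42

[I1] 1/2/7/8
[I2] 2/9/11/12  (RAW R5: wait I1 write@8)
[I3] 3/4/5/10  (WAR R2: wait I2 read@9)
[I4] 9/10/15/16  (struct: M0 busy until I1 writes@8)
[I5] 17/18/23/24  (WAW R1: wait I4 write@16)
[I6] 25/26/31/32  (struct: M1 busy until I5 writes@24)
[I7] 33/34/39/40  (struct: M1 busy until I6 writes@32)
[I8] 41/42/47/48  (struct: M1 busy until I7 writes@40)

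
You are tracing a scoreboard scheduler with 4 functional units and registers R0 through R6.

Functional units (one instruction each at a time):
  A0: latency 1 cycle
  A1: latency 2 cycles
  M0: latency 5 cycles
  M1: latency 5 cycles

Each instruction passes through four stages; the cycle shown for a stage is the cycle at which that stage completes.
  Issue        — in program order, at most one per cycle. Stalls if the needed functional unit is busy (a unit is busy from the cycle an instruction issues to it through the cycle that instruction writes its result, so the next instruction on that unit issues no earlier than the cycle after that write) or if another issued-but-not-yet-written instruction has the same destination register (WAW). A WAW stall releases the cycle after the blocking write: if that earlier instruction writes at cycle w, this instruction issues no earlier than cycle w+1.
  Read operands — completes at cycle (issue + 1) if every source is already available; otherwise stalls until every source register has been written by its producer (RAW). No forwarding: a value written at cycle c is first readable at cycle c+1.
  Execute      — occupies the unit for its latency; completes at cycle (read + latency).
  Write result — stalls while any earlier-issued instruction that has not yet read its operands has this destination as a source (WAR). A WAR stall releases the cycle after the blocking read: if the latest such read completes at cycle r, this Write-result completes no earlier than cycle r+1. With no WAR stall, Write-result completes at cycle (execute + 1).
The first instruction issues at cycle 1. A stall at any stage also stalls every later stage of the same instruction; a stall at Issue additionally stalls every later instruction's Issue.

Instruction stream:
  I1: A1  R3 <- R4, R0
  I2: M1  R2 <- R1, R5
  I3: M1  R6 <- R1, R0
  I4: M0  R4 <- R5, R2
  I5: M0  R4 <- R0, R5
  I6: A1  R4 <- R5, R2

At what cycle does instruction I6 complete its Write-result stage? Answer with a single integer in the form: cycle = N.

cycle = 31

1) issue 1, read 2, done 4, write 5
2) issue 2, read 3, done 8, write 9
3) issue 10, read 11, done 16, write 17  <struct: M1 busy until I2 writes@9>
4) issue 11, read 12, done 17, write 18
5) issue 19, read 20, done 25, write 26  <struct: M0 busy until I4 writes@18>
6) issue 27, read 28, done 30, write 31  <WAW R4: wait I5 write@26>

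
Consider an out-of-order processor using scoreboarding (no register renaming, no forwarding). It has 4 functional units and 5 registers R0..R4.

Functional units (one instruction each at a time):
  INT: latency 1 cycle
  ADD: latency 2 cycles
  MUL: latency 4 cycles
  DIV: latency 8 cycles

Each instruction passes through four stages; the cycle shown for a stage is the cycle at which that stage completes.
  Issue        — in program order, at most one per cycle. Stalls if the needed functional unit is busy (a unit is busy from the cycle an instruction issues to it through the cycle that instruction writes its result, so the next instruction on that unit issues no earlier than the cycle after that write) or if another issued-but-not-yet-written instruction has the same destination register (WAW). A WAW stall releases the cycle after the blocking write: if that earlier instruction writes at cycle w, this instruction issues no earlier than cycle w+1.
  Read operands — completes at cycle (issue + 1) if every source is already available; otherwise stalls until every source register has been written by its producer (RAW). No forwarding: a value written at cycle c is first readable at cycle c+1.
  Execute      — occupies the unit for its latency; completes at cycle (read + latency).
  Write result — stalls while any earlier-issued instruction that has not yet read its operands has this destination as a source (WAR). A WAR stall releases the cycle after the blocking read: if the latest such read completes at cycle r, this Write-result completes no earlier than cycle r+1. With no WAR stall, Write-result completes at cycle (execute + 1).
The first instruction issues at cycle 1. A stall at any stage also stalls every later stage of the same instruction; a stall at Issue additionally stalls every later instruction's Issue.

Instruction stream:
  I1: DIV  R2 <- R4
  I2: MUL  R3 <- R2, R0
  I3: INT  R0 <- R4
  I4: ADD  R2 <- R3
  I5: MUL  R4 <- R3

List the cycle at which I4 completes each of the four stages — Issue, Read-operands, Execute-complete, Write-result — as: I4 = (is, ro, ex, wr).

I4 = (12, 18, 20, 21)

I1: IS=1 RO=2 EX=10 WR=11
I2: IS=2 RO=12 EX=16 WR=17  [RAW R2: wait I1 write@11]
I3: IS=3 RO=4 EX=5 WR=13  [WAR R0: wait I2 read@12]
I4: IS=12 RO=18 EX=20 WR=21  [WAW R2: wait I1 write@11; RAW R3: wait I2 write@17]
I5: IS=18 RO=19 EX=23 WR=24  [struct: MUL busy until I2 writes@17]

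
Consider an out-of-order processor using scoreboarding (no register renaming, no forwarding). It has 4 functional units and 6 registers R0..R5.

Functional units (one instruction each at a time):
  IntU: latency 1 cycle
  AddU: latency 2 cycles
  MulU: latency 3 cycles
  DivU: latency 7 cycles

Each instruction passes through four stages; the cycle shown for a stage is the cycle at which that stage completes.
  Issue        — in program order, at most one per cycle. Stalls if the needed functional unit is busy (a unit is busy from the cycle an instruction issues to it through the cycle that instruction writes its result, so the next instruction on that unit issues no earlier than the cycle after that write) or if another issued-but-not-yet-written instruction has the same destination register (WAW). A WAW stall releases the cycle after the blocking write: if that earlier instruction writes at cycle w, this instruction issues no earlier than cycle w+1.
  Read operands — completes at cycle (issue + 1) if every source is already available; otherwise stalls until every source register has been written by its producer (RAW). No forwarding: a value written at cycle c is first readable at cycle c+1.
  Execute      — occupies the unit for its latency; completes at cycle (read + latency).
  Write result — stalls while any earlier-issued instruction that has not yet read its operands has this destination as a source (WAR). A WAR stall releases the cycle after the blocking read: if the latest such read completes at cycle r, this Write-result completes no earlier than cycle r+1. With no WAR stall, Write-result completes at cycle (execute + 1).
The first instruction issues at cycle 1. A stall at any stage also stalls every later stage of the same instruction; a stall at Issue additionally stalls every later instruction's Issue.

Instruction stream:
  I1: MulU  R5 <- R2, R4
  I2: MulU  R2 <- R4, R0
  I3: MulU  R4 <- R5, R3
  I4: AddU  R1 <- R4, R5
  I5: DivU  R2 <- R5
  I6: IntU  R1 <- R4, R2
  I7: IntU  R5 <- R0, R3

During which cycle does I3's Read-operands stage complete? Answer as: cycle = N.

cycle = 14

I1 -> (1, 2, 5, 6)
I2 -> (7, 8, 11, 12)  // struct: MulU busy until I1 writes@6
I3 -> (13, 14, 17, 18)  // struct: MulU busy until I2 writes@12
I4 -> (14, 19, 21, 22)  // RAW R4: wait I3 write@18
I5 -> (15, 16, 23, 24)
I6 -> (23, 25, 26, 27)  // WAW R1: wait I4 write@22, RAW R2: wait I5 write@24
I7 -> (28, 29, 30, 31)  // struct: IntU busy until I6 writes@27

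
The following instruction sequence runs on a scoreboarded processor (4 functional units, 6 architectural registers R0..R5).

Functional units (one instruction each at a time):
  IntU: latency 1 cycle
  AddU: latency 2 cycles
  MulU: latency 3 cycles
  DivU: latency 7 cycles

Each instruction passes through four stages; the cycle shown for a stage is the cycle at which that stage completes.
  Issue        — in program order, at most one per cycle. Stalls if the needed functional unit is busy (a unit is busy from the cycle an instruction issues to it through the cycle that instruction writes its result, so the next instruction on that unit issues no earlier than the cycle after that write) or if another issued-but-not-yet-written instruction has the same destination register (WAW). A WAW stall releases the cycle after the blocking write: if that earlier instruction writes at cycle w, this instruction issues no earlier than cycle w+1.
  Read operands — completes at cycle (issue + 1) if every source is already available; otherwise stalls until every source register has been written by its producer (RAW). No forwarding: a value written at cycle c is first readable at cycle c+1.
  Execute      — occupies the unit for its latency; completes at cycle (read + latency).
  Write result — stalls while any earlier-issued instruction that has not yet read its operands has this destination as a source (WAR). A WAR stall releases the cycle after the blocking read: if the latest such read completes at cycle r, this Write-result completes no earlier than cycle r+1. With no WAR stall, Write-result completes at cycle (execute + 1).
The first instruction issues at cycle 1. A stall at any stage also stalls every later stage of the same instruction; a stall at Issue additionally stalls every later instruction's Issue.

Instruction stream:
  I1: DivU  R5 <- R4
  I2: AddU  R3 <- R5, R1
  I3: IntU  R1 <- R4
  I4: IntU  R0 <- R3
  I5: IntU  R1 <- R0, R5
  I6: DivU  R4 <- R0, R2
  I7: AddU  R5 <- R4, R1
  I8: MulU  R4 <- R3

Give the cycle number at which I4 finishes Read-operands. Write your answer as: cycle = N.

cycle = 15

t=1  issue I1 (DivU)
t=2  I1 read-ops, issue I2 (AddU)
t=3  issue I3 (IntU)
t=4  I3 read-ops
t=5  I3 finished on IntU
t=9  I1 finished on DivU
t=10  I1→R5
t=11  I2 read-ops
t=12  I3→R1
t=13  I2 finished on AddU, issue I4 (IntU)
t=14  I2→R3
t=15  I4 read-ops
t=16  I4 finished on IntU
t=17  I4→R0
t=18  issue I5 (IntU)
t=19  I5 read-ops, issue I6 (DivU)
t=20  I5 finished on IntU, I6 read-ops, issue I7 (AddU)
t=21  I5→R1
t=27  I6 finished on DivU
t=28  I6→R4
t=29  I7 read-ops, issue I8 (MulU)
t=30  I8 read-ops
t=31  I7 finished on AddU
t=32  I7→R5
t=33  I8 finished on MulU
t=34  I8→R4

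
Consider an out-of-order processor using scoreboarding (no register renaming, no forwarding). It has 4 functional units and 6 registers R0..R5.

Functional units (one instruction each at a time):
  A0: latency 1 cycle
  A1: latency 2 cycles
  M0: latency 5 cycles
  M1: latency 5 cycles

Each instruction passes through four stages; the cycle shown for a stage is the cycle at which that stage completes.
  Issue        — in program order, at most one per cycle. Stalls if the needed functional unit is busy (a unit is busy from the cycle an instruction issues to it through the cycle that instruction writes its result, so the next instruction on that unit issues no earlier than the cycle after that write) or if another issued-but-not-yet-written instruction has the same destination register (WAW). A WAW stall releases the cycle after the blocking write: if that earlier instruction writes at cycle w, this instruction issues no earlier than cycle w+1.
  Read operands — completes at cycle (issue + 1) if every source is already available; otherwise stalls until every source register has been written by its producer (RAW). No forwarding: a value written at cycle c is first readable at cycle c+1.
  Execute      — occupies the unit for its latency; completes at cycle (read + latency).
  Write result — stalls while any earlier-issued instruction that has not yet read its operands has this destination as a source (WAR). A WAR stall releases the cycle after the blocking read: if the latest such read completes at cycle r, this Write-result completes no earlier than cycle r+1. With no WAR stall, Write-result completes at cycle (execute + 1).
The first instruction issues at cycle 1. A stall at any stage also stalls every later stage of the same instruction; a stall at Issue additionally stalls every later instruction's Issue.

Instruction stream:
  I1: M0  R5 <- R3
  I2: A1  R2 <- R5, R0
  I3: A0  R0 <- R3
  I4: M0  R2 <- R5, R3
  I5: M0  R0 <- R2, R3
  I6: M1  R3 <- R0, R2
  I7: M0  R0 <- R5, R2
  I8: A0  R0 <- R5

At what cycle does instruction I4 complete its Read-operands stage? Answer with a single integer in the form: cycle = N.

c1: issue I1 (M0)
c2: I1 read-ops; issue I2 (A1)
c3: issue I3 (A0)
c4: I3 read-ops
c5: I3 finished on A0
c7: I1 finished on M0
c8: I1→R5
c9: I2 read-ops
c10: I3→R0
c11: I2 finished on A1
c12: I2→R2
c13: issue I4 (M0)
c14: I4 read-ops
c19: I4 finished on M0
c20: I4→R2
c21: issue I5 (M0)
c22: I5 read-ops; issue I6 (M1)
c27: I5 finished on M0
c28: I5→R0
c29: I6 read-ops; issue I7 (M0)
c30: I7 read-ops
c34: I6 finished on M1
c35: I6→R3; I7 finished on M0
c36: I7→R0
c37: issue I8 (A0)
c38: I8 read-ops
c39: I8 finished on A0
c40: I8→R0

cycle = 14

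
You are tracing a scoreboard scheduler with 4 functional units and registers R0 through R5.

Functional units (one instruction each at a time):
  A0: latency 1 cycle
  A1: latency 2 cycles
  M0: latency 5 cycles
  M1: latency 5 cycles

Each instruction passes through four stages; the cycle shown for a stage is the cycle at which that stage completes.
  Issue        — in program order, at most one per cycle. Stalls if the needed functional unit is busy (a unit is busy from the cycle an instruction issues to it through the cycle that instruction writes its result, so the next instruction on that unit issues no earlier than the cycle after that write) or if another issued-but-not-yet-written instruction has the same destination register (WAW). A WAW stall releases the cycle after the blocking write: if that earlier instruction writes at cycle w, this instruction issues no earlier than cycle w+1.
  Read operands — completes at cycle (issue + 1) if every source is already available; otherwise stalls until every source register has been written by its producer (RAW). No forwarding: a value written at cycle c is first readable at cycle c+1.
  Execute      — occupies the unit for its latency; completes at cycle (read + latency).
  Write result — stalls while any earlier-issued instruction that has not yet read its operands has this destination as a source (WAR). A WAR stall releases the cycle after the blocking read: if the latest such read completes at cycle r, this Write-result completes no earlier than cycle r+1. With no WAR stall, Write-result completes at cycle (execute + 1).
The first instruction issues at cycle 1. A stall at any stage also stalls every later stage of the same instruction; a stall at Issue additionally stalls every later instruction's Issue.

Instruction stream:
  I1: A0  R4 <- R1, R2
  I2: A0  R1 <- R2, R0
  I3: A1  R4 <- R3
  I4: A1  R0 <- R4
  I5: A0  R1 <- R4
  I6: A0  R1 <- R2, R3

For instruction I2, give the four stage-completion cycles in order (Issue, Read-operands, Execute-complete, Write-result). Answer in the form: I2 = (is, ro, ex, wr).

[I1] 1/2/3/4
[I2] 5/6/7/8  (struct: A0 busy until I1 writes@4)
[I3] 6/7/9/10
[I4] 11/12/14/15  (struct: A1 busy until I3 writes@10)
[I5] 12/13/14/15
[I6] 16/17/18/19  (struct: A0 busy until I5 writes@15)

I2 = (5, 6, 7, 8)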